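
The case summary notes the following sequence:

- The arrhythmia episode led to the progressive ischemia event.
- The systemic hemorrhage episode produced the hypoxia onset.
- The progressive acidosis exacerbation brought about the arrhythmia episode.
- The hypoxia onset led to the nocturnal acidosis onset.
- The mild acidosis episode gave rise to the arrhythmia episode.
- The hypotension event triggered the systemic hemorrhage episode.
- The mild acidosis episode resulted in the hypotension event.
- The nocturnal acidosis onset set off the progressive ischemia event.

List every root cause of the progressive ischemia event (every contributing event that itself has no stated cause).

Tracing upstream from the progressive ischemia event: the progressive ischemia event ← the arrhythmia episode ← the mild acidosis episode.
A separate upstream branch: the progressive ischemia event ← the arrhythmia episode ← the progressive acidosis exacerbation.
Each of those chain origins has no stated cause.

the mild acidosis episode, the progressive acidosis exacerbation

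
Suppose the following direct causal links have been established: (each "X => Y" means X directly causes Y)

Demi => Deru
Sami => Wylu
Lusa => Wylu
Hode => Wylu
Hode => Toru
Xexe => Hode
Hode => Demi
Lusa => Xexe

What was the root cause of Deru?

Tracing upstream from Deru: Deru ← Demi ← Hode ← Xexe ← Lusa.
Lusa has no stated cause, so it is the root.

Lusa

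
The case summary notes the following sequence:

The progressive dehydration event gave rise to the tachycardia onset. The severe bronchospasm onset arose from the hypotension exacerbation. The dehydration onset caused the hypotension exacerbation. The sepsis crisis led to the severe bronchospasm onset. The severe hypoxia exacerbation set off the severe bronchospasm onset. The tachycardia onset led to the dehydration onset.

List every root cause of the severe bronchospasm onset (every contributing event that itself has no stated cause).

the progressive dehydration event, the sepsis crisis, the severe hypoxia exacerbation

Tracing upstream from the severe bronchospasm onset: the severe bronchospasm onset ← the sepsis crisis.
A separate upstream branch: the severe bronchospasm onset ← the hypotension exacerbation ← the dehydration onset ← the tachycardia onset ← the progressive dehydration event.
A separate upstream branch: the severe bronchospasm onset ← the severe hypoxia exacerbation.
Each of those chain origins has no stated cause.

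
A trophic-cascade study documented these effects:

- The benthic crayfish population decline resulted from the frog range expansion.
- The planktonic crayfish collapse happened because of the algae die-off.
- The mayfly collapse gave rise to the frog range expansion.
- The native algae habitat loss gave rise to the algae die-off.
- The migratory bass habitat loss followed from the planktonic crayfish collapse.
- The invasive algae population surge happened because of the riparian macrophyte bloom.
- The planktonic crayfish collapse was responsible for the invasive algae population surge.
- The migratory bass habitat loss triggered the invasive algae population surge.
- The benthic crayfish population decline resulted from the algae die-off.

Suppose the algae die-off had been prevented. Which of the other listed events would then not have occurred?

Downstream of the algae die-off: the benthic crayfish population decline, the planktonic crayfish collapse, the migratory bass habitat loss, the invasive algae population surge.
Of those, still caused via another path: the benthic crayfish population decline, the invasive algae population surge.
The remainder have no surviving cause.

the migratory bass habitat loss, the planktonic crayfish collapse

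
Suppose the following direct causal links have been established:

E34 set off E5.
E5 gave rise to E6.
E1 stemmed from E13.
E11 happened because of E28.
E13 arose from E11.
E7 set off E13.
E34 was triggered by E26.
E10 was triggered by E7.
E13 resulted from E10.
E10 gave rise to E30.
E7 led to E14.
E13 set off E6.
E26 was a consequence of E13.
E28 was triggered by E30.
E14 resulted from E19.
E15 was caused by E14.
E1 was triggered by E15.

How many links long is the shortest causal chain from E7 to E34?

3

Shortest chain: E7 → E13 → E26 → E34.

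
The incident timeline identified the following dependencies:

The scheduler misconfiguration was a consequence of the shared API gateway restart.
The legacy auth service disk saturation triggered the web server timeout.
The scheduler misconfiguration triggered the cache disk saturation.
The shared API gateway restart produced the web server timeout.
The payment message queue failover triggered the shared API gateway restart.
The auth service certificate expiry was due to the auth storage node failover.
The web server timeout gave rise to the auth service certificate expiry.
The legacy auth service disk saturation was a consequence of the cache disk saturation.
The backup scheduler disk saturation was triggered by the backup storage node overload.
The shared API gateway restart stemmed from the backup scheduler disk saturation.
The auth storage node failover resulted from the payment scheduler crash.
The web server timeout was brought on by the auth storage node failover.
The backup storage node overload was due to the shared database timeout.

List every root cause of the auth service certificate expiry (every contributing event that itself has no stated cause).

the payment message queue failover, the payment scheduler crash, the shared database timeout

Tracing upstream from the auth service certificate expiry: the auth service certificate expiry ← the web server timeout ← the shared API gateway restart ← the payment message queue failover.
A separate upstream branch: the auth service certificate expiry ← the auth storage node failover ← the payment scheduler crash.
A separate upstream branch: the auth service certificate expiry ← the web server timeout ← the shared API gateway restart ← the backup scheduler disk saturation ← the backup storage node overload ← the shared database timeout.
Each of those chain origins has no stated cause.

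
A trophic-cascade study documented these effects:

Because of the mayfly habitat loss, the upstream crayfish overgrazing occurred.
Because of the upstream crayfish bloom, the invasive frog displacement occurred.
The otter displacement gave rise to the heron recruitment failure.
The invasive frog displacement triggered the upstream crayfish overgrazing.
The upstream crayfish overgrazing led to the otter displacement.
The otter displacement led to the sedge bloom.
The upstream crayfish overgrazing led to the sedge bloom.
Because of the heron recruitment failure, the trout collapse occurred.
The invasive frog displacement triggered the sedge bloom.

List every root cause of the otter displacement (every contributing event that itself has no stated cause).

Tracing upstream from the otter displacement: the otter displacement ← the upstream crayfish overgrazing ← the invasive frog displacement ← the upstream crayfish bloom.
A separate upstream branch: the otter displacement ← the upstream crayfish overgrazing ← the mayfly habitat loss.
Each of those chain origins has no stated cause.

the mayfly habitat loss, the upstream crayfish bloom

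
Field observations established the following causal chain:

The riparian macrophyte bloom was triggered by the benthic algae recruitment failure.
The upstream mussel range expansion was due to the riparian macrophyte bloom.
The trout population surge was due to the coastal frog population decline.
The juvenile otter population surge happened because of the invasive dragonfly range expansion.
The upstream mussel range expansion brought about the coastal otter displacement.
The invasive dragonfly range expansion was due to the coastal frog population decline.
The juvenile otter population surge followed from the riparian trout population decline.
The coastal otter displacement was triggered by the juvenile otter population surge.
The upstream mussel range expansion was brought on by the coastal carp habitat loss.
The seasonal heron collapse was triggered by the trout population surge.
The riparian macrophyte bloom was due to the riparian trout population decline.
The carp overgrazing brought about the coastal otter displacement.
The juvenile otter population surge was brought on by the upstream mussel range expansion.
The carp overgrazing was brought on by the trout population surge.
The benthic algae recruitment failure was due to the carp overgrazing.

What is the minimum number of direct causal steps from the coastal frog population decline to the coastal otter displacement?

Shortest chain: the coastal frog population decline → the trout population surge → the carp overgrazing → the coastal otter displacement.

3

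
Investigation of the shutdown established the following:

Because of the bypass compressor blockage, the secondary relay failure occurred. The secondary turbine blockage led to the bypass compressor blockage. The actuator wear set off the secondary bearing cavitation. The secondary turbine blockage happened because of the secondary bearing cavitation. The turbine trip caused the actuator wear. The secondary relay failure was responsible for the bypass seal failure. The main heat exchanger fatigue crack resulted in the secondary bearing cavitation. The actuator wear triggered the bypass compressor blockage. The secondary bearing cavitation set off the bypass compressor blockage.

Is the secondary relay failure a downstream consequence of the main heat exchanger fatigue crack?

There is a causal chain: the main heat exchanger fatigue crack → the secondary bearing cavitation → the bypass compressor blockage → the secondary relay failure.

Yes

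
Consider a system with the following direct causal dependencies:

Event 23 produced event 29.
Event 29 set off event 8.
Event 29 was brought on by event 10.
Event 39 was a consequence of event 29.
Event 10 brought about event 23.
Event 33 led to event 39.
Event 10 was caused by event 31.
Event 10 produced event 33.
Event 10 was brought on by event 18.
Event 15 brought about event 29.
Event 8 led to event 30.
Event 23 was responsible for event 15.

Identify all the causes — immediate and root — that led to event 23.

Immediate cause of event 23: event 10.
Further upstream: event 18, event 31.

event 10, event 18, event 31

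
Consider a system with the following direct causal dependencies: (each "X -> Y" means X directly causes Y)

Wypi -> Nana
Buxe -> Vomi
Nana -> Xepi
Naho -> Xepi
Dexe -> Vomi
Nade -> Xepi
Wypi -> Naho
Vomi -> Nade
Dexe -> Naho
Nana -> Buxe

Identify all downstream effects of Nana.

Direct effects: Buxe, Xepi.
2 steps out: Vomi.
3 steps out: Nade.
Not reachable from it: Wypi, Dexe, Naho.

Buxe, Nade, Vomi, Xepi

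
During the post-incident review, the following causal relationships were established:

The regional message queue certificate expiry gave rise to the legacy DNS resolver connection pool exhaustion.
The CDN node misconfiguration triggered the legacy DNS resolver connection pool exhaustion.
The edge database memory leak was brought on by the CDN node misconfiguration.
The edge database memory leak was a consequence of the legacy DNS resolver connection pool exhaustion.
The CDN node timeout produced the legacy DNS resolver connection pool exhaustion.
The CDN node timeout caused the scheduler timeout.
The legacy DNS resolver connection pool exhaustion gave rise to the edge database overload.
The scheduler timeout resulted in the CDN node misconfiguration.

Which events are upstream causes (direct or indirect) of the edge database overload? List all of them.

the CDN node misconfiguration, the CDN node timeout, the legacy DNS resolver connection pool exhaustion, the regional message queue certificate expiry, the scheduler timeout

Immediate cause of the edge database overload: the legacy DNS resolver connection pool exhaustion.
Further upstream: the CDN node timeout, the scheduler timeout, the CDN node misconfiguration, the regional message queue certificate expiry.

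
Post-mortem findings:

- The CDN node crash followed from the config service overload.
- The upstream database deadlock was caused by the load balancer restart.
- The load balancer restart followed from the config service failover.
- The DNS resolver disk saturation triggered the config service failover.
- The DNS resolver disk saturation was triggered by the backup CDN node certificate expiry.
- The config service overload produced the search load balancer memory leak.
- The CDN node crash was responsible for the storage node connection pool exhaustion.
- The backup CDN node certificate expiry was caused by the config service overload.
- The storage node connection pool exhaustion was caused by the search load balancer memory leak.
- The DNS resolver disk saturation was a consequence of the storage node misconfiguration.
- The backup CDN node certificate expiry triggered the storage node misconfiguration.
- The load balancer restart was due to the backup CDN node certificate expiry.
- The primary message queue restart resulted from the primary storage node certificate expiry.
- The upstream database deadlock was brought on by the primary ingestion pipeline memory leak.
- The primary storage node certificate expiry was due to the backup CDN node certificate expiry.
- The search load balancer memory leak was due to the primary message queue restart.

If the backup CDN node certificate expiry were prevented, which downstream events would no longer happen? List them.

the DNS resolver disk saturation, the config service failover, the load balancer restart, the primary message queue restart, the primary storage node certificate expiry, the storage node misconfiguration

Downstream of the backup CDN node certificate expiry: the storage node misconfiguration, the primary storage node certificate expiry, the primary message queue restart, the DNS resolver disk saturation, the config service failover, the load balancer restart, the search load balancer memory leak, the upstream database deadlock, the storage node connection pool exhaustion.
Of those, still caused via another path: the search load balancer memory leak, the upstream database deadlock, the storage node connection pool exhaustion.
The remainder have no surviving cause.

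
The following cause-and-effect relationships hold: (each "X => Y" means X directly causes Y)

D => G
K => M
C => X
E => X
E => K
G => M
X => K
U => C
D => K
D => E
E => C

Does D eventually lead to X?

Yes

There is a causal chain: D → E → X.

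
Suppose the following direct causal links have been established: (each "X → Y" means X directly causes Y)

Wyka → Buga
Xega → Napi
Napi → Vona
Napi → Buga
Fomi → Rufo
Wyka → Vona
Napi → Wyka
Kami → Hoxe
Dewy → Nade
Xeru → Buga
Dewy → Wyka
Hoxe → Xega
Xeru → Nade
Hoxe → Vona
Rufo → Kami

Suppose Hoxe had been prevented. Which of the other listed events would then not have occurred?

Downstream of Hoxe: Xega, Napi, Wyka, Vona, Buga.
Of those, still caused via another path: Wyka, Vona, Buga.
The remainder have no surviving cause.

Napi, Xega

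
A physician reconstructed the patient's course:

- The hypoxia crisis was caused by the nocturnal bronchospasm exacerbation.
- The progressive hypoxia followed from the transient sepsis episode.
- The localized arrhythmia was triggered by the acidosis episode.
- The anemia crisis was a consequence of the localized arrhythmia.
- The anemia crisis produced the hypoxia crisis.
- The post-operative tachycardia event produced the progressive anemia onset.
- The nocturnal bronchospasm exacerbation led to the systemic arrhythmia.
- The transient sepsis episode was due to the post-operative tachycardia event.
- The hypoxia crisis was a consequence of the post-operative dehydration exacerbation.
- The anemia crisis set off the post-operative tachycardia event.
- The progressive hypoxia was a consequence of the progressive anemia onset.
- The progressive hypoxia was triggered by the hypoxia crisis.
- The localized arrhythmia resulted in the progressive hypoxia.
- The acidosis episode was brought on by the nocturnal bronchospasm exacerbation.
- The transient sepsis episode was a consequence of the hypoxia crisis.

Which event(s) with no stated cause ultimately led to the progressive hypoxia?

Tracing upstream from the progressive hypoxia: the progressive hypoxia ← the hypoxia crisis ← the nocturnal bronchospasm exacerbation.
A separate upstream branch: the progressive hypoxia ← the hypoxia crisis ← the post-operative dehydration exacerbation.
Each of those chain origins has no stated cause.

the nocturnal bronchospasm exacerbation, the post-operative dehydration exacerbation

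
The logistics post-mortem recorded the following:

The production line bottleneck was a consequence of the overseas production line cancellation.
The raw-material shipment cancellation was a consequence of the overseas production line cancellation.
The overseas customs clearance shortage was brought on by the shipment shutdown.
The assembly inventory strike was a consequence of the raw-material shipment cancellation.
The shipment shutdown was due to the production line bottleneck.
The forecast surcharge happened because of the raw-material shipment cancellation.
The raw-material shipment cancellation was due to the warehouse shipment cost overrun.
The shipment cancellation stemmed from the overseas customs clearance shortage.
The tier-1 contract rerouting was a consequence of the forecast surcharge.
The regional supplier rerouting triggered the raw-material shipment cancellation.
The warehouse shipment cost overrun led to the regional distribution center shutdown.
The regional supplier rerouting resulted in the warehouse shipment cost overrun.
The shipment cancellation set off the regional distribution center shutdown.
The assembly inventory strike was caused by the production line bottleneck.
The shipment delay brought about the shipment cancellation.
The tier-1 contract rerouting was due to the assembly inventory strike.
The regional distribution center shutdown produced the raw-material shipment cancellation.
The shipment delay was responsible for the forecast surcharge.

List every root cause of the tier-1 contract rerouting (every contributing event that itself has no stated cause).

Tracing upstream from the tier-1 contract rerouting: the tier-1 contract rerouting ← the assembly inventory strike ← the production line bottleneck ← the overseas production line cancellation.
A separate upstream branch: the tier-1 contract rerouting ← the forecast surcharge ← the shipment delay.
A separate upstream branch: the tier-1 contract rerouting ← the assembly inventory strike ← the raw-material shipment cancellation ← the regional supplier rerouting.
Each of those chain origins has no stated cause.

the overseas production line cancellation, the regional supplier rerouting, the shipment delay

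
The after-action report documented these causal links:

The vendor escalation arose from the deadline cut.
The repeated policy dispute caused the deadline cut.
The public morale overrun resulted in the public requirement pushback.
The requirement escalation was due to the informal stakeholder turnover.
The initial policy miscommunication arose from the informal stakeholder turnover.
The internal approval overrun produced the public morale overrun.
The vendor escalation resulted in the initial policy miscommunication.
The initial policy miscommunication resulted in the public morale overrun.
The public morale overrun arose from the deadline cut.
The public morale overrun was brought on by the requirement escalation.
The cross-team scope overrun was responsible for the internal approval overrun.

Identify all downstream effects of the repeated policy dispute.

the deadline cut, the initial policy miscommunication, the public morale overrun, the public requirement pushback, the vendor escalation

Direct effects: the deadline cut.
2 steps out: the vendor escalation, the public morale overrun.
3 steps out: the initial policy miscommunication, the public requirement pushback.
Not reachable from it: the cross-team scope overrun, the informal stakeholder turnover, the requirement escalation, the internal approval overrun.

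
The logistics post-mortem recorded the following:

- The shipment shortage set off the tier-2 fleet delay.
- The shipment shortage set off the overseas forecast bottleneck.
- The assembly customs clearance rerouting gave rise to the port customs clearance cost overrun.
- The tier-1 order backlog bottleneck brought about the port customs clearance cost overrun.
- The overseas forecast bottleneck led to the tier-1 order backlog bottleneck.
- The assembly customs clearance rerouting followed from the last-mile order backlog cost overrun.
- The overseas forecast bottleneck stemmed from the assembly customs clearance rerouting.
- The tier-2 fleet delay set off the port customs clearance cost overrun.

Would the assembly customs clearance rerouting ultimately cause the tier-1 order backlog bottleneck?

Yes

There is a causal chain: the assembly customs clearance rerouting → the overseas forecast bottleneck → the tier-1 order backlog bottleneck.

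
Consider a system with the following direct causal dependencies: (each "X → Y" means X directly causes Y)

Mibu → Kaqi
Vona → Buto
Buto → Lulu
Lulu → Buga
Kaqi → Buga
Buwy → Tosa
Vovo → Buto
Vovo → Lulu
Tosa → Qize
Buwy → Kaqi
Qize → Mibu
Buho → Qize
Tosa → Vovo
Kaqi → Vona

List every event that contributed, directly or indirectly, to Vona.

Immediate cause of Vona: Kaqi.
Further upstream: Buwy, Tosa, Qize, Mibu, Buho.

Buho, Buwy, Kaqi, Mibu, Qize, Tosa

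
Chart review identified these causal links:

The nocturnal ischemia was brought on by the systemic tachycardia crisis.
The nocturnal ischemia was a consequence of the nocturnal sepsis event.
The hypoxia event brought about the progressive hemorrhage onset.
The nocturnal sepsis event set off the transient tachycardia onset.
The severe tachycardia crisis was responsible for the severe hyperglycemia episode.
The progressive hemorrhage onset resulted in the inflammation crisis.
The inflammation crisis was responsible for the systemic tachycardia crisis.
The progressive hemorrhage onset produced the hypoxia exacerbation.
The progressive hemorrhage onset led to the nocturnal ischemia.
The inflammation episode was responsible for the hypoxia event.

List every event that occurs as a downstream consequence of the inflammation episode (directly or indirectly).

Direct effects: the hypoxia event.
2 steps out: the progressive hemorrhage onset.
3 steps out: the inflammation crisis, the nocturnal ischemia, the hypoxia exacerbation.
4 steps out: the systemic tachycardia crisis.
Not reachable from it: the nocturnal sepsis event, the transient tachycardia onset, the severe tachycardia crisis, the severe hyperglycemia episode.

the hypoxia event, the hypoxia exacerbation, the inflammation crisis, the nocturnal ischemia, the progressive hemorrhage onset, the systemic tachycardia crisis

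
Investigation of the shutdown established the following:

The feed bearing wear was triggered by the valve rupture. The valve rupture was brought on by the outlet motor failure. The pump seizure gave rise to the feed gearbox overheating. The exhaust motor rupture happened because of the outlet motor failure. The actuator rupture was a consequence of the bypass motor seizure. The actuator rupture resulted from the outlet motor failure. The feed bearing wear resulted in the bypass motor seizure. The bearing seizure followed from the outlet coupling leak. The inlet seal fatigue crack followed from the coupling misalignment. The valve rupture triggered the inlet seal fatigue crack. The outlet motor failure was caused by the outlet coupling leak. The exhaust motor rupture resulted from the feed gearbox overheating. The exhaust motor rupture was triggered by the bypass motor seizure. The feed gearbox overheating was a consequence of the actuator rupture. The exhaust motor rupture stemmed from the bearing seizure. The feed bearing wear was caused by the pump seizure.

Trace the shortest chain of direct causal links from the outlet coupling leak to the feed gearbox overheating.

the outlet coupling leak → the outlet motor failure → the actuator rupture → the feed gearbox overheating

the outlet coupling leak → the outlet motor failure
the outlet motor failure → the actuator rupture
the actuator rupture → the feed gearbox overheating
Length: 3 steps.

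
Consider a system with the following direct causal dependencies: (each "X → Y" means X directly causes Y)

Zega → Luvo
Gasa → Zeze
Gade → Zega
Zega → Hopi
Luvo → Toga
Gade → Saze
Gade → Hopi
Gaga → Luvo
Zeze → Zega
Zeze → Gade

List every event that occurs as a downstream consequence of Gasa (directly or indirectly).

Direct effects: Zeze.
2 steps out: Gade, Zega.
3 steps out: Luvo, Hopi, Saze.
4 steps out: Toga.
Not reachable from it: Gaga.

Gade, Hopi, Luvo, Saze, Toga, Zega, Zeze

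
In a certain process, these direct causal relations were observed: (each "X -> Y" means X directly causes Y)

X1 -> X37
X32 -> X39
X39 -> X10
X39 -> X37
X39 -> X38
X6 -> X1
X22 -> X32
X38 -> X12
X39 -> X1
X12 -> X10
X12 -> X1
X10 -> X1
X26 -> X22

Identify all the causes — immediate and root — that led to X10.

X12, X22, X26, X32, X38, X39

Immediate causes of X10: X39, X12.
Further upstream: X26, X22, X32, X38.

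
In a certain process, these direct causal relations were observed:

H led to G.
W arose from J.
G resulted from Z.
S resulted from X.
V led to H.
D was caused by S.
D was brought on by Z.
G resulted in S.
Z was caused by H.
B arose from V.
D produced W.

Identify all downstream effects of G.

Direct effects: S.
2 steps out: D.
3 steps out: W.
Not reachable from it: V, H, B, J, Z, X.

D, S, W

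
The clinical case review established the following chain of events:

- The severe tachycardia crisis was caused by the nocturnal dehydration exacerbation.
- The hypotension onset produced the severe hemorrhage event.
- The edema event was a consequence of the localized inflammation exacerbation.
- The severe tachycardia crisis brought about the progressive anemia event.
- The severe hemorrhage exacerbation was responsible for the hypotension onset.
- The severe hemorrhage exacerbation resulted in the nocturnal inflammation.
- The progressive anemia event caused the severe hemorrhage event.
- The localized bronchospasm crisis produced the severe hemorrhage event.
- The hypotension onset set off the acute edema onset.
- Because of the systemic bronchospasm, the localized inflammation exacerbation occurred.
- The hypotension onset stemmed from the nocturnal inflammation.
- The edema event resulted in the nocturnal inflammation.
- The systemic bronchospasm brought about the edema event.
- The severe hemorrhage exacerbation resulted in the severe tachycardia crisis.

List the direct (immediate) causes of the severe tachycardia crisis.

the nocturnal dehydration exacerbation, the severe hemorrhage exacerbation

the nocturnal dehydration exacerbation, the severe hemorrhage exacerbation → the severe tachycardia crisis with nothing further upstream stated.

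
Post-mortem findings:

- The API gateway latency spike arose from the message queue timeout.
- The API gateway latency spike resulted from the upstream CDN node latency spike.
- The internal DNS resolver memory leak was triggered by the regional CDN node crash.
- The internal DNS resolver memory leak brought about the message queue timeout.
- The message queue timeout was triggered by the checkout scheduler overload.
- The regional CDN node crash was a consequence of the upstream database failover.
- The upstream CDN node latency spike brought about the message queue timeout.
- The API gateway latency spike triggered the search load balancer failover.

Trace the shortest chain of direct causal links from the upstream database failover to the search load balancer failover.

the upstream database failover → the regional CDN node crash
the regional CDN node crash → the internal DNS resolver memory leak
the internal DNS resolver memory leak → the message queue timeout
the message queue timeout → the API gateway latency spike
the API gateway latency spike → the search load balancer failover
Length: 5 steps.

the upstream database failover → the regional CDN node crash → the internal DNS resolver memory leak → the message queue timeout → the API gateway latency spike → the search load balancer failover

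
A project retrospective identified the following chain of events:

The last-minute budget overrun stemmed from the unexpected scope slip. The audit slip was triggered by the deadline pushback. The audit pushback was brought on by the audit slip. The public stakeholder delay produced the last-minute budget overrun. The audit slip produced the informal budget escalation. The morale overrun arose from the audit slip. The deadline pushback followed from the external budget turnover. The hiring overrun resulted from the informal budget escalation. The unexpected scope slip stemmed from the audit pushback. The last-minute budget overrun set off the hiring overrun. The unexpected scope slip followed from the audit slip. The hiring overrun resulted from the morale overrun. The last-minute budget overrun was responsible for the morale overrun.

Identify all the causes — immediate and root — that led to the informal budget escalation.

the audit slip, the deadline pushback, the external budget turnover

Immediate cause of the informal budget escalation: the audit slip.
Further upstream: the external budget turnover, the deadline pushback.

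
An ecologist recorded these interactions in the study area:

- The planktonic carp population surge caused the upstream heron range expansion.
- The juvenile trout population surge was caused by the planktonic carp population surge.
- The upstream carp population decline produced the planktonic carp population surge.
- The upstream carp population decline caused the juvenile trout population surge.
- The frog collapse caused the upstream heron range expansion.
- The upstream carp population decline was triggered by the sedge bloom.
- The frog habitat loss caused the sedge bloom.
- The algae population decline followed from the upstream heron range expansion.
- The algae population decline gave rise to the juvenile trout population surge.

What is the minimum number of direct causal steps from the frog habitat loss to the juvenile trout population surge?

3

Shortest chain: the frog habitat loss → the sedge bloom → the upstream carp population decline → the juvenile trout population surge.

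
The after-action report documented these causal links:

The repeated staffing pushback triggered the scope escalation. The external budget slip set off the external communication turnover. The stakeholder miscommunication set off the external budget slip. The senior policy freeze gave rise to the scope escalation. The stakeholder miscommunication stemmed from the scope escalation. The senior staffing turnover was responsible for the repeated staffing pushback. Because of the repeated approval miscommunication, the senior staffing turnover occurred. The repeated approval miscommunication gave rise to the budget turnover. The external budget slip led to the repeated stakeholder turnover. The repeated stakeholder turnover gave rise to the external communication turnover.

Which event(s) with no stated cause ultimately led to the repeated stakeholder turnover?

Tracing upstream from the repeated stakeholder turnover: the repeated stakeholder turnover ← the external budget slip ← the stakeholder miscommunication ← the scope escalation ← the repeated staffing pushback ← the senior staffing turnover ← the repeated approval miscommunication.
A separate upstream branch: the repeated stakeholder turnover ← the external budget slip ← the stakeholder miscommunication ← the scope escalation ← the senior policy freeze.
Each of those chain origins has no stated cause.

the repeated approval miscommunication, the senior policy freeze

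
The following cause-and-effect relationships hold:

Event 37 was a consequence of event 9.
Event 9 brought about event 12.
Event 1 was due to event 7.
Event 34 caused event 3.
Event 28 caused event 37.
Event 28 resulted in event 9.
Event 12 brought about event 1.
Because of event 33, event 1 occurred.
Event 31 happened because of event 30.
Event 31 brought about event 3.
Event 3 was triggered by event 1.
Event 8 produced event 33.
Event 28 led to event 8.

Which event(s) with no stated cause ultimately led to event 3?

Tracing upstream from event 3: event 3 ← event 1 ← event 33 ← event 8 ← event 28.
A separate upstream branch: event 3 ← event 31 ← event 30.
A separate upstream branch: event 3 ← event 34.
A separate upstream branch: event 3 ← event 1 ← event 7.
Each of those chain origins has no stated cause.

event 28, event 30, event 34, event 7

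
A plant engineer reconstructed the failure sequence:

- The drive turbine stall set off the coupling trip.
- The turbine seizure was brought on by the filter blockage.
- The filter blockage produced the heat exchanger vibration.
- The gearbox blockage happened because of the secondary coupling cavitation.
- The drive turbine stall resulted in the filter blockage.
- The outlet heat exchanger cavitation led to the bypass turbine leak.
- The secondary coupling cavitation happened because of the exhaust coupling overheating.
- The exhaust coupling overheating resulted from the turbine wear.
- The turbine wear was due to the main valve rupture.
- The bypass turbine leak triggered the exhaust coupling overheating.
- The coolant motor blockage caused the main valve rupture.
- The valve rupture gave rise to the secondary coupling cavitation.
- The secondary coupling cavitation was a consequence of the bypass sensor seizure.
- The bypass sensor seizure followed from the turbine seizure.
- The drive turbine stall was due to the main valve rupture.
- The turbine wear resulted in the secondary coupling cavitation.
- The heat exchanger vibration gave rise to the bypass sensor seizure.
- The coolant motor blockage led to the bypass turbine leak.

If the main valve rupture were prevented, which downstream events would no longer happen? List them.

the bypass sensor seizure, the coupling trip, the drive turbine stall, the filter blockage, the heat exchanger vibration, the turbine seizure, the turbine wear

Downstream of the main valve rupture: the turbine wear, the drive turbine stall, the exhaust coupling overheating, the coupling trip, the filter blockage, the heat exchanger vibration, the turbine seizure, the bypass sensor seizure, the secondary coupling cavitation, the gearbox blockage.
Of those, still caused via another path: the exhaust coupling overheating, the secondary coupling cavitation, the gearbox blockage.
The remainder have no surviving cause.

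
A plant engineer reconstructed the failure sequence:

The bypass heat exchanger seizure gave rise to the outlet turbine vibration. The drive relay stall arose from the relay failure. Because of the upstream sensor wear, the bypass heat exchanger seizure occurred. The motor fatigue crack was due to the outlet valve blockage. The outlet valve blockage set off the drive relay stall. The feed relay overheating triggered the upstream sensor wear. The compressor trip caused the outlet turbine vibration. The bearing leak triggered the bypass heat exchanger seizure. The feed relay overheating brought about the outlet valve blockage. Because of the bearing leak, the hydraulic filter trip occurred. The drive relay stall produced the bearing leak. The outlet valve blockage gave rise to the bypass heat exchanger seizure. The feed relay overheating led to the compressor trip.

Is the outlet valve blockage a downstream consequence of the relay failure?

The relay failure leads to the drive relay stall, the bearing leak, the hydraulic filter trip, the bypass heat exchanger seizure, the outlet turbine vibration; the outlet valve blockage is not among them.

No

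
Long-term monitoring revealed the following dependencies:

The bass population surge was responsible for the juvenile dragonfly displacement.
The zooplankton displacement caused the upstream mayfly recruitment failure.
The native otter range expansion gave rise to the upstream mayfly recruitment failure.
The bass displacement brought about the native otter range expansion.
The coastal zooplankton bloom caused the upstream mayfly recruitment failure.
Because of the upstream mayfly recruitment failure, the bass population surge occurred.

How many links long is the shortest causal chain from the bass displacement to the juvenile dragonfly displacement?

4

Shortest chain: the bass displacement → the native otter range expansion → the upstream mayfly recruitment failure → the bass population surge → the juvenile dragonfly displacement.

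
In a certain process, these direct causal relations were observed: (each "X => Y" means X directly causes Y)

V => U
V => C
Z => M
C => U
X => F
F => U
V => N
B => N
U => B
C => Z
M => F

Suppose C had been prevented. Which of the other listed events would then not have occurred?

Downstream of C: Z, M, F, U, B, N.
Of those, still caused via another path: F, U, B, N.
The remainder have no surviving cause.

M, Z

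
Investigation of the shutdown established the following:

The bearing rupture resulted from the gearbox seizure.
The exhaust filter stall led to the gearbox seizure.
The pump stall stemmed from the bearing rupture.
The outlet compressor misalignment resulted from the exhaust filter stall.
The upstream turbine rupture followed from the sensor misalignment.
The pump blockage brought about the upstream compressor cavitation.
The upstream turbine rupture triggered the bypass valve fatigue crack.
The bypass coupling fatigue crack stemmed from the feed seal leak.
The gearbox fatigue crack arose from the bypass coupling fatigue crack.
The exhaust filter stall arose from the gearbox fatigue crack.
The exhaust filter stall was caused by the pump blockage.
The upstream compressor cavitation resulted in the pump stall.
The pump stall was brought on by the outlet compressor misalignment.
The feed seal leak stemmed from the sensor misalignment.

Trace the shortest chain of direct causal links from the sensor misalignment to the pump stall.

the sensor misalignment → the feed seal leak → the bypass coupling fatigue crack → the gearbox fatigue crack → the exhaust filter stall → the outlet compressor misalignment → the pump stall

the sensor misalignment → the feed seal leak
the feed seal leak → the bypass coupling fatigue crack
the bypass coupling fatigue crack → the gearbox fatigue crack
the gearbox fatigue crack → the exhaust filter stall
the exhaust filter stall → the outlet compressor misalignment
the outlet compressor misalignment → the pump stall
Length: 6 steps.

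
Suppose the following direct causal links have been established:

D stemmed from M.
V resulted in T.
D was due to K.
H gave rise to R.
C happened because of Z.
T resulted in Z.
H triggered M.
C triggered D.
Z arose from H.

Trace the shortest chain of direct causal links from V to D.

V → T
T → Z
Z → C
C → D
Length: 4 steps.

V → T → Z → C → D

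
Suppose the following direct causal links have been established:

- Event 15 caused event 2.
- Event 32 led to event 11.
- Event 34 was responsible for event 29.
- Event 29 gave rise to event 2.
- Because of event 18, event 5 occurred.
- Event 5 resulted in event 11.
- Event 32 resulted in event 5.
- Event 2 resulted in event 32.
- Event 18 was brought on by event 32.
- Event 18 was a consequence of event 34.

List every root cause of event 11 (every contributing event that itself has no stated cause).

Tracing upstream from event 11: event 11 ← event 5 ← event 18 ← event 34.
A separate upstream branch: event 11 ← event 32 ← event 2 ← event 15.
Each of those chain origins has no stated cause.

event 15, event 34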